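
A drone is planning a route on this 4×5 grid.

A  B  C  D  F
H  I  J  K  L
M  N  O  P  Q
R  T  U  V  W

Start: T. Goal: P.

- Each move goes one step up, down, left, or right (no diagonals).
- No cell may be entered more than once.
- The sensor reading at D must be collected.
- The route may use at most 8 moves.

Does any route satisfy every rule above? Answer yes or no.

One route that works: T → N → I → B → C → D → K → P.

yes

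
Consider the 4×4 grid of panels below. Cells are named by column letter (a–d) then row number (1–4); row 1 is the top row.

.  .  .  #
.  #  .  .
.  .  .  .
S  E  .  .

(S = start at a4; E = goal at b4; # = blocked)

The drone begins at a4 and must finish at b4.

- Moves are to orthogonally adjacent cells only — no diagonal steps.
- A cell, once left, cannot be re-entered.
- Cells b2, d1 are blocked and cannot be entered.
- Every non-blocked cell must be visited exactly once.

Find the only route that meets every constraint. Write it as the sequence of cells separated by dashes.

Need to visit all 14 open cells exactly once, starting at a4 and ending at b4.
Route from a4: 3× up (reaching a1), 2× right (reaching c1), down to c2, right to d2, 2× down (reaching d4), left to c4, up to c3, left to b3, down to b4 — 13 moves in all.
Check: all 14 open cells covered.

a4 - a3 - a2 - a1 - b1 - c1 - c2 - d2 - d3 - d4 - c4 - c3 - b3 - b4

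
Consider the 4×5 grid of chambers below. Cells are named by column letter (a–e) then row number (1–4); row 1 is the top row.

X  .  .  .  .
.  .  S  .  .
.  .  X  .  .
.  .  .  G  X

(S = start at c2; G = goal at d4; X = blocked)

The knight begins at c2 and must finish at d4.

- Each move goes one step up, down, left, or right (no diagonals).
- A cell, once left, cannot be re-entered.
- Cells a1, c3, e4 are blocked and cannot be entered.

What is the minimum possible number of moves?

The Manhattan distance from c2 to d4 is |2−4| + |3−4| = 3, so at least 3 moves are needed.
A route of 3 moves achieves this: c2 → d2 → d3 → d4.
Since 3 matches the lower bound, it is optimal.

3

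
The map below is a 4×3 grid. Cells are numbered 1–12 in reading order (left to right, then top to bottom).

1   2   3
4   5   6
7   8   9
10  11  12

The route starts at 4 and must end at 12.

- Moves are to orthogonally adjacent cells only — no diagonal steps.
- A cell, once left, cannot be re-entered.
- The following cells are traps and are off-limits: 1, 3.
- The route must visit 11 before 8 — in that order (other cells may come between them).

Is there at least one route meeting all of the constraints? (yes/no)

One route that works: 4 → 7 → 10 → 11 → 8 → 9 → 12.

yes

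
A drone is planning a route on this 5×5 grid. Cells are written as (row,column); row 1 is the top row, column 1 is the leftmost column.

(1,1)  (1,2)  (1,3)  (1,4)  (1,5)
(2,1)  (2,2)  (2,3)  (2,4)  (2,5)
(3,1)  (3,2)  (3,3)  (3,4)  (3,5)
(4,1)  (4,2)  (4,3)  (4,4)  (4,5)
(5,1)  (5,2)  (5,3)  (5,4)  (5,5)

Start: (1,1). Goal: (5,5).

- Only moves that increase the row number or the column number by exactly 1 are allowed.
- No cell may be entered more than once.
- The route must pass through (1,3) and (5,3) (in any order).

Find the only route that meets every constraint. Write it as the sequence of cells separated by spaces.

Moves only go right or down, so the column and row indices never decrease.
Route from (1,1): 2× right (reaching (1,3)), 4× down (reaching (5,3)), 2× right (reaching (5,5)) — 8 moves in all.
Check: all required cells visited.

(1,1) (1,2) (1,3) (2,3) (3,3) (4,3) (5,3) (5,4) (5,5)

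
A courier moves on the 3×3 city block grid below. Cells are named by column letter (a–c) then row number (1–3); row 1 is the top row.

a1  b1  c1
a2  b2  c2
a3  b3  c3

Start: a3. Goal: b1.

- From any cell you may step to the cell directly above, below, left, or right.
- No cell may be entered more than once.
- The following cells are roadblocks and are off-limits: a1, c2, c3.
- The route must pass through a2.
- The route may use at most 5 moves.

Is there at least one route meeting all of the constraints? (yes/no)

yes

One route that works: a3 → a2 → b2 → b1.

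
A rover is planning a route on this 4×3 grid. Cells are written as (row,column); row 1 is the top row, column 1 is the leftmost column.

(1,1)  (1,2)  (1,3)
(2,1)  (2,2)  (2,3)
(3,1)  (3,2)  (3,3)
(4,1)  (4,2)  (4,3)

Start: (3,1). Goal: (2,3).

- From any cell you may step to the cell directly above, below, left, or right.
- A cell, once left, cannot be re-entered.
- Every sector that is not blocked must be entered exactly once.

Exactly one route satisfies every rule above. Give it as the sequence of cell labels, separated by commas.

Need to visit all 12 open cells exactly once, starting at (3,1) and ending at (2,3).
Cell (1,1) has only two open neighbours ((2,1) and (1,2)), so the path must pass straight through it: one of those is the cell it's entered from and the other is where it exits.
Route from (3,1): down to (4,1), 2× right (reaching (4,3)), up to (3,3), left to (3,2), up to (2,2), left to (2,1), up to (1,1), 2× right (reaching (1,3)), down to (2,3) — 11 moves in all.
Check: all 12 open cells covered.

(3,1), (4,1), (4,2), (4,3), (3,3), (3,2), (2,2), (2,1), (1,1), (1,2), (1,3), (2,3)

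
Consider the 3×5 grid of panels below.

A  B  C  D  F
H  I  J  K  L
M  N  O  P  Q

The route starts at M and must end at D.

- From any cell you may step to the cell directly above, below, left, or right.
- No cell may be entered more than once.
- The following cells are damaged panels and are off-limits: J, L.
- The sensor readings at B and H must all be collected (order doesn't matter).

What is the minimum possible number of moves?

Any route passes through B and H in some order between M and D. Summing Manhattan distances along each leg and taking the cheapest ordering (M → H → B → D) gives a lower bound of 1 + 2 + 2 = 5 moves.
A route of 5 moves achieves this: M → H → A → B → C → D.
Since 5 matches the lower bound, it is optimal.

5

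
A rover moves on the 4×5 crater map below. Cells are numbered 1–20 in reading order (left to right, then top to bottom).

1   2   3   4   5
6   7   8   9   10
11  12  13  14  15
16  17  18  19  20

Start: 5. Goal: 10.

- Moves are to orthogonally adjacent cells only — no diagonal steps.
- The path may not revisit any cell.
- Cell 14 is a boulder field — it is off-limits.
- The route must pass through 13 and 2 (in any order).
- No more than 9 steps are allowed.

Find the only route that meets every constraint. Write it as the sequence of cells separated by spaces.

Any route must reach 13 and 2 and still end at 10 within 9 moves, so the order of the required stops is forced.
Route from 5: left 3 to 2, down 2 to 12, right 1 to 13, up 1 to 8, right 2 to 10 — 9 moves in all.
Check: all required cells visited; 9 ≤ 9 moves.

5 4 3 2 7 12 13 8 9 10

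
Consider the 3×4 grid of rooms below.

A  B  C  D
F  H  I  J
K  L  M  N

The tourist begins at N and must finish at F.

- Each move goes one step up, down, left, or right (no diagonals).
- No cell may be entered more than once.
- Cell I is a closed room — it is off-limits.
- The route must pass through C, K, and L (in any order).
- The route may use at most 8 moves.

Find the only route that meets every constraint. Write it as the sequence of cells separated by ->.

N -> J -> D -> C -> B -> H -> L -> K -> F

Any route must reach C, K, and L and still end at F within 8 moves, so the order of the required stops is forced.
Route from N: 2× up (reaching D), 2× left (reaching B), 2× down (reaching L), left to K, up to F — 8 moves in all.
Check: all required cells visited; 8 ≤ 8 moves.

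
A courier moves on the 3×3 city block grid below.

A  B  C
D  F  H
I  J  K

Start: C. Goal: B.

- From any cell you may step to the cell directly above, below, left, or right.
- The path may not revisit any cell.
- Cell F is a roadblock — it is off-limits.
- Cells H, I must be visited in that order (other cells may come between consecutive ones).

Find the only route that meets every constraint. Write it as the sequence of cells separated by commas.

C, H, K, J, I, D, A, B

The waypoints must appear in the order H, I, with no cell reused.
Route from C: 2× down (reaching K), 2× left (reaching I), 2× up (reaching A), right to B — 7 moves in all.
Check: order respected (H at step 1, I at step 4).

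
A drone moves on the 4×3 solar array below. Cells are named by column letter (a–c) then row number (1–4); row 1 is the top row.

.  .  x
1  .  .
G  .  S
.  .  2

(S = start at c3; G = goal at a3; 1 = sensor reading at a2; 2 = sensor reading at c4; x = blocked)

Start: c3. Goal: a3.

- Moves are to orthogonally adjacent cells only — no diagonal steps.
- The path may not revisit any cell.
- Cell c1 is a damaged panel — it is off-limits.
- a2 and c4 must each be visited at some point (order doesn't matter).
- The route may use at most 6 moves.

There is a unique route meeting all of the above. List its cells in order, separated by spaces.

The budget equals the shortest possible length, so every move has to be on a shortest route through the required cells.
Route from c3: down to c4, left to b4, 2× up (reaching b2), left to a2, down to a3 — 6 moves in all.
Check: all required cells visited; 6 ≤ 6 moves.

c3 c4 b4 b3 b2 a2 a3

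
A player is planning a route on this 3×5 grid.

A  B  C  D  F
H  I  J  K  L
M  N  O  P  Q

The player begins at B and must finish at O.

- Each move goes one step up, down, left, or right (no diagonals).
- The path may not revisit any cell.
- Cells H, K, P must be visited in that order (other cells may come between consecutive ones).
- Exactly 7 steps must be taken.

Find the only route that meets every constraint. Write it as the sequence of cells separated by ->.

B -> A -> H -> I -> J -> K -> P -> O

The waypoints must appear in the order H, K, P, with no cell reused.
Route from B: left to A, down to H, 3× right (reaching K), down to P, left to O — 7 moves in all.
Check: order respected (H at step 2, K at step 5, P at step 6); 7 moves as required.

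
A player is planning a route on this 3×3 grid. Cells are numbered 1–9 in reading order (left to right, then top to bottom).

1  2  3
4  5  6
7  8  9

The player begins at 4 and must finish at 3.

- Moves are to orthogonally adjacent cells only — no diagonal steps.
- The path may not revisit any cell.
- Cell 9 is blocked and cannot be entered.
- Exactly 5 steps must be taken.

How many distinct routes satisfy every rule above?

Need simple routes of exactly 5 moves from 4 to 3 (Manhattan distance 3, so 1 moves are spent on a detour and 1 undoing it).
Enumerating: 4 1 2 5 6 3 | 4 7 8 5 2 3 | 4 7 8 5 6 3.
That gives 3 routes.

3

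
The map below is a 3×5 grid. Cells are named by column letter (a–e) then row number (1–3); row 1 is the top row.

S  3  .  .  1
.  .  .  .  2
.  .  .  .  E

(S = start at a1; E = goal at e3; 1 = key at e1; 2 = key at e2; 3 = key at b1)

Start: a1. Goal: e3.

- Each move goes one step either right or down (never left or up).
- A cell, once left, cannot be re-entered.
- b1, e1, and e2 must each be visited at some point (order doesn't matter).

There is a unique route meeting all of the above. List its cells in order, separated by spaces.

Moves only go right or down, so the column and row indices never decrease.
Route from a1: 4× right (reaching e1), 2× down (reaching e3) — 6 moves in all.
Check: all required cells visited.

a1 b1 c1 d1 e1 e2 e3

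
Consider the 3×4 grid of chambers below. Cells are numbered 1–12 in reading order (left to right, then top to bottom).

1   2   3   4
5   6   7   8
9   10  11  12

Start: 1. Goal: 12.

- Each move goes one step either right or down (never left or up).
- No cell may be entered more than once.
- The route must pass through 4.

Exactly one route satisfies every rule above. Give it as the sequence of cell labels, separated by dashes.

Moves only go right or down, so the column and row indices never decrease.
Route from 1: right 3 to 4, down 2 to 12 — 5 moves in all.
Check: all required cells visited.

1 - 2 - 3 - 4 - 8 - 12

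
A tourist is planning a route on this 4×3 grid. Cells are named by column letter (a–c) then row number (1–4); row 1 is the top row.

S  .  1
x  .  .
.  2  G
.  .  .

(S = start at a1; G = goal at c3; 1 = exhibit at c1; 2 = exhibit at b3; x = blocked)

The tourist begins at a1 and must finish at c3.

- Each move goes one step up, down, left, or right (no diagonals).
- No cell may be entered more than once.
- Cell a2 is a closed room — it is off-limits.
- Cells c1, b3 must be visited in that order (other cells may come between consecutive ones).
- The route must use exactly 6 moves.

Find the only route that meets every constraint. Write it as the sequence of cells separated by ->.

The waypoints must appear in the order c1, b3, with no cell reused.
Route from a1: right 2 to c1, down 1 to c2, left 1 to b2, down 1 to b3, right 1 to c3 — 6 moves in all.
Check: order respected (1 at step 2, 2 at step 5); 6 moves as required.

a1 -> b1 -> c1 -> c2 -> b2 -> b3 -> c3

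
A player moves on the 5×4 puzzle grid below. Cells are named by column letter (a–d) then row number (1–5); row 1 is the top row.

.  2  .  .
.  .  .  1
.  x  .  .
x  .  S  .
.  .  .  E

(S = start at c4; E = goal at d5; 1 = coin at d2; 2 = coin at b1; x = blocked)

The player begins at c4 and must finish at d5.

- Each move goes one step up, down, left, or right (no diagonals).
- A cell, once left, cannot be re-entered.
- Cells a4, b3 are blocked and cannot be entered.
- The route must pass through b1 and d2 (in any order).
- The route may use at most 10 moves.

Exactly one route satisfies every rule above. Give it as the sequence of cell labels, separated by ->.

c4 -> c3 -> c2 -> b2 -> b1 -> c1 -> d1 -> d2 -> d3 -> d4 -> d5

Any route must reach b1 and d2 and still end at d5 within 10 moves, so the order of the required stops is forced.
Route from c4: 2× up (reaching c2), left to b2, up to b1, 2× right (reaching d1), 4× down (reaching d5) — 10 moves in all.
Check: all required cells visited; 10 ≤ 10 moves.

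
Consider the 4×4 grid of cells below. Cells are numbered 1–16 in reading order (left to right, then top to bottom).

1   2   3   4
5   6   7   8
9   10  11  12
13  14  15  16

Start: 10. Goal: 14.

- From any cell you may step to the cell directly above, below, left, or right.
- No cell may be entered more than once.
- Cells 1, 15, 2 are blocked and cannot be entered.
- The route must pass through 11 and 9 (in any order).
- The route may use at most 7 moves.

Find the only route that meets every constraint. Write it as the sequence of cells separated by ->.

10 -> 11 -> 7 -> 6 -> 5 -> 9 -> 13 -> 14

The 7-move cap with required stops at 11, 9 leaves no slack for detours.
Route from 10: right to 11, up to 7, 2× left (reaching 5), 2× down (reaching 13), right to 14 — 7 moves in all.
Check: all required cells visited; 7 ≤ 7 moves.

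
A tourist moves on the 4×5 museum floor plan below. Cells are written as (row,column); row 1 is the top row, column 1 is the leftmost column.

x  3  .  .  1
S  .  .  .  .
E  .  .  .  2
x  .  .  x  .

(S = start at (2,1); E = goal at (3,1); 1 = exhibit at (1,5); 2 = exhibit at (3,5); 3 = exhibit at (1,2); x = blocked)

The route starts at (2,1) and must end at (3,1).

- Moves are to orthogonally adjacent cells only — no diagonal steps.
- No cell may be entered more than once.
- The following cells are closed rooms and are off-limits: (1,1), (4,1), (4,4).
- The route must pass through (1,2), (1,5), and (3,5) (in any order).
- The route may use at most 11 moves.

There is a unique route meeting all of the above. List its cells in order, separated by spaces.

The budget equals the shortest possible length, so every move has to be on a shortest route through the required cells.
Route from (2,1): right to (2,2), up to (1,2), 3× right (reaching (1,5)), 2× down (reaching (3,5)), 4× left (reaching (3,1)) — 11 moves in all.
Check: all required cells visited; 11 ≤ 11 moves.

(2,1) (2,2) (1,2) (1,3) (1,4) (1,5) (2,5) (3,5) (3,4) (3,3) (3,2) (3,1)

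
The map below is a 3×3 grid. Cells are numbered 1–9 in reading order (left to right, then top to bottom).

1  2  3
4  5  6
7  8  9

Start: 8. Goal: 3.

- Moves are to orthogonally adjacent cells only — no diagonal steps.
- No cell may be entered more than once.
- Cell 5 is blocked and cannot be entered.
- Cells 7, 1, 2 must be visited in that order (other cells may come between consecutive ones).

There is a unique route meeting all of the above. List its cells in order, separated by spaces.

8 7 4 1 2 3

The waypoints must appear in the order 7, 1, 2, with no cell reused.
Route from 8: left to 7, 2× up (reaching 1), 2× right (reaching 3) — 5 moves in all.
Check: order respected (7 at step 1, 1 at step 3, 2 at step 4).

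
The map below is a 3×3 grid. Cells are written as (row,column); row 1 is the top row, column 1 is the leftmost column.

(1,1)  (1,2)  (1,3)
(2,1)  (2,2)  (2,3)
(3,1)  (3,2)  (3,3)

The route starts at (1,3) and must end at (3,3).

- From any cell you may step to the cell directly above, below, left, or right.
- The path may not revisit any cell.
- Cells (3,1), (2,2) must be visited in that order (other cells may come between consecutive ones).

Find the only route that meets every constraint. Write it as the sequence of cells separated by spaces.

(1,3) (1,2) (1,1) (2,1) (3,1) (3,2) (2,2) (2,3) (3,3)

The waypoints must appear in the order (3,1), (2,2), with no cell reused.
Route from (1,3): 2× left (reaching (1,1)), 2× down (reaching (3,1)), right to (3,2), up to (2,2), right to (2,3), down to (3,3) — 8 moves in all.
Check: order respected ((3,1) at step 4, (2,2) at step 6).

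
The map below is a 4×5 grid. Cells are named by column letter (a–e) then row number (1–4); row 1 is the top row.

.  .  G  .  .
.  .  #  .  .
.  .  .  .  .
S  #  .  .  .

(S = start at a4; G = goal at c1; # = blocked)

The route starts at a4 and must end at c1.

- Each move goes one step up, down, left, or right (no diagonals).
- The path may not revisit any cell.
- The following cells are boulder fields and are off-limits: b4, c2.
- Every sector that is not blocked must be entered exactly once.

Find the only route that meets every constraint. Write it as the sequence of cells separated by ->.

a4 -> a3 -> a2 -> a1 -> b1 -> b2 -> b3 -> c3 -> c4 -> d4 -> e4 -> e3 -> d3 -> d2 -> e2 -> e1 -> d1 -> c1

Need to visit all 18 open cells exactly once, starting at a4 and ending at c1.
Route from a4: up 3 to a1, right 1 to b1, down 2 to b3, right 1 to c3, down 1 to c4, right 2 to e4, up 1 to e3, left 1 to d3, up 1 to d2, right 1 to e2, up 1 to e1, left 2 to c1 — 17 moves in all.
Check: all 18 open cells covered.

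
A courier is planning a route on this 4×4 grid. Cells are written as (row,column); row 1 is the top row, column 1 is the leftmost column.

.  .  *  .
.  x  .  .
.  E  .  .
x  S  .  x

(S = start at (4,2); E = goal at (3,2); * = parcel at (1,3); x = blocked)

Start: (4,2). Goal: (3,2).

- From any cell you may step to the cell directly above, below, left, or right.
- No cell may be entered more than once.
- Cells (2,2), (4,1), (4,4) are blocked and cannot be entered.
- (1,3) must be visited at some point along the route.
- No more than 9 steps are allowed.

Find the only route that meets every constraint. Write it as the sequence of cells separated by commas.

The budget equals the shortest possible length, so every move has to be on a shortest route through the required cells.
Route from (4,2): right 1 to (4,3), up 3 to (1,3), left 2 to (1,1), down 2 to (3,1), right 1 to (3,2) — 9 moves in all.
Check: all required cells visited; 9 ≤ 9 moves.

(4,2), (4,3), (3,3), (2,3), (1,3), (1,2), (1,1), (2,1), (3,1), (3,2)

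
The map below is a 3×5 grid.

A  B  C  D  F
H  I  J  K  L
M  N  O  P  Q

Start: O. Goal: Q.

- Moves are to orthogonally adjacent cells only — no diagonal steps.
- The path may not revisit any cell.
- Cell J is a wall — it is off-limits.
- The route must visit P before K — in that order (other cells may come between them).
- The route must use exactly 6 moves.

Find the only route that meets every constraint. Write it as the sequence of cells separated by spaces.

O P K D F L Q

The waypoints must appear in the order P, K, with no cell reused.
Route from O: right to P, 2× up (reaching D), right to F, 2× down (reaching Q) — 6 moves in all.
Check: order respected (P at step 1, K at step 2); 6 moves as required.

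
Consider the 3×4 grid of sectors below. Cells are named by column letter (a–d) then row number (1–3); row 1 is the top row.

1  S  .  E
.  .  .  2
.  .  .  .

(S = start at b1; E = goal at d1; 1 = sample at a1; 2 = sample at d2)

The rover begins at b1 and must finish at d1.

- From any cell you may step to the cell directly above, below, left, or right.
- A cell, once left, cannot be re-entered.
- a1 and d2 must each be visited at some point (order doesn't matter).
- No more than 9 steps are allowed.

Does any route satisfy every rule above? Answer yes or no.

yes

One route that works: b1 → a1 → a2 → b2 → c2 → d2 → d1.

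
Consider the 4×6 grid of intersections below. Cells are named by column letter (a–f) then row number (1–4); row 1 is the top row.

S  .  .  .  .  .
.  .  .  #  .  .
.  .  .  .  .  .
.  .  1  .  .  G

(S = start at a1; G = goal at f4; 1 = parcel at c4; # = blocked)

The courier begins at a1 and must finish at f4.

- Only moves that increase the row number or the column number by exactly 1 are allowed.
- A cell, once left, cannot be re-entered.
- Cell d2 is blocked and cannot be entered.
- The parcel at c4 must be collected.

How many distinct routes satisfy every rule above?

10

A right/down-only route from a1 to f4 makes exactly 3 down-moves and 5 right-moves in some order.
With no other constraints that would be C(8,3) = 56 routes.
Split at c4 and multiply the segment counts (each segment already excludes blocked cells): a1→c4: 10; c4→f4: 1; product = 10.
That gives 10 routes.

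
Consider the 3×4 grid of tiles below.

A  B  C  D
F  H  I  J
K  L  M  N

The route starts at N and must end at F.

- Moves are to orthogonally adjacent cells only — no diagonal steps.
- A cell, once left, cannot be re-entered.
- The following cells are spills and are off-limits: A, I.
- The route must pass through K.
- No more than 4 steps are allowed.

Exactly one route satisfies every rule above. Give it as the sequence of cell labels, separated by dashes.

N - M - L - K - F

Any route must reach K and still end at F within 4 moves, so the order of the required stops is forced.
Route from N: 3× left (reaching K), up to F — 4 moves in all.
Check: all required cells visited; 4 ≤ 4 moves.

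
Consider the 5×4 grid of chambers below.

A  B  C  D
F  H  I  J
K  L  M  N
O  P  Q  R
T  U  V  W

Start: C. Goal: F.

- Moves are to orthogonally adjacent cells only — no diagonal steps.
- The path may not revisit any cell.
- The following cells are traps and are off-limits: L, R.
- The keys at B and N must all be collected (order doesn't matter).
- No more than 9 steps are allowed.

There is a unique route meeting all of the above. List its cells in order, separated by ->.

The 9-move cap with required stops at B, N leaves no slack for detours.
Route from C: right 1 to D, down 2 to N, left 1 to M, up 1 to I, left 1 to H, up 1 to B, left 1 to A, down 1 to F — 9 moves in all.
Check: all required cells visited; 9 ≤ 9 moves.

C -> D -> J -> N -> M -> I -> H -> B -> A -> F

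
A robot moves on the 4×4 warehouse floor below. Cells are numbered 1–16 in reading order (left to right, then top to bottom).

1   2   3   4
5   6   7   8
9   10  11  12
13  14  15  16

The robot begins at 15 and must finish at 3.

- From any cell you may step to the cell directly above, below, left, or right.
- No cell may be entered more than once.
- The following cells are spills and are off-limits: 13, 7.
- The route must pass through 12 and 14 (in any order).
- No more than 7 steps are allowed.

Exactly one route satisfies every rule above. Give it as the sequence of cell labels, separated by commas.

The budget equals the shortest possible length, so every move has to be on a shortest route through the required cells.
Route from 15: left to 14, up to 10, 2× right (reaching 12), 2× up (reaching 4), left to 3 — 7 moves in all.
Check: all required cells visited; 7 ≤ 7 moves.

15, 14, 10, 11, 12, 8, 4, 3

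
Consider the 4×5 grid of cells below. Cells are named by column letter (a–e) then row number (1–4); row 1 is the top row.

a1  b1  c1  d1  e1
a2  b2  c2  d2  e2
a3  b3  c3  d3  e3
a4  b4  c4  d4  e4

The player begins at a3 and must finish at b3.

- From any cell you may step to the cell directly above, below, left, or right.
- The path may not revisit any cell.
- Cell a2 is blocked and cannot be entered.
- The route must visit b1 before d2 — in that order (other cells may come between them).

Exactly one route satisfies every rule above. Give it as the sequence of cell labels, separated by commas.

a3, a4, b4, c4, d4, e4, e3, e2, e1, d1, c1, b1, b2, c2, d2, d3, c3, b3

The waypoints must appear in the order b1, d2, with no cell reused.
Route from a3: down to a4, 4× right (reaching e4), 3× up (reaching e1), 3× left (reaching b1), down to b2, 2× right (reaching d2), down to d3, 2× left (reaching b3) — 17 moves in all.
Check: order respected (b1 at step 11, d2 at step 14).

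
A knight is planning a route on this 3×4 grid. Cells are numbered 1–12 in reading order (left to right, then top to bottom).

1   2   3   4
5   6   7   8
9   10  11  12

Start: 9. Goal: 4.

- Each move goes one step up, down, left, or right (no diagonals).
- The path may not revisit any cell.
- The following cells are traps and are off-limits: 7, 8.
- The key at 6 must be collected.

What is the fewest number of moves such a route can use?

Any route passes through 6 somewhere between 9 and 4. Summing Manhattan distances along the two legs (9 → 6 → 4) gives a lower bound of 2 + 3 = 5 moves.
A route of 5 moves achieves this: 9 → 5 → 6 → 2 → 3 → 4.
Since 5 matches the lower bound, it is optimal.

5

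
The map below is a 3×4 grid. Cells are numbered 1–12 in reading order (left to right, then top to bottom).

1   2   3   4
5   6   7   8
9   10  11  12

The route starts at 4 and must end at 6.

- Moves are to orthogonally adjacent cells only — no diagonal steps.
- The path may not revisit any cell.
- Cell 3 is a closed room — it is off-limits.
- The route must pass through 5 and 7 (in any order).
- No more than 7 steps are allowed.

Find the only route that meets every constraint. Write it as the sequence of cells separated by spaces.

4 8 7 11 10 9 5 6

Any route must reach 5 and 7 and still end at 6 within 7 moves, so the order of the required stops is forced.
Route from 4: down 1 to 8, left 1 to 7, down 1 to 11, left 2 to 9, up 1 to 5, right 1 to 6 — 7 moves in all.
Check: all required cells visited; 7 ≤ 7 moves.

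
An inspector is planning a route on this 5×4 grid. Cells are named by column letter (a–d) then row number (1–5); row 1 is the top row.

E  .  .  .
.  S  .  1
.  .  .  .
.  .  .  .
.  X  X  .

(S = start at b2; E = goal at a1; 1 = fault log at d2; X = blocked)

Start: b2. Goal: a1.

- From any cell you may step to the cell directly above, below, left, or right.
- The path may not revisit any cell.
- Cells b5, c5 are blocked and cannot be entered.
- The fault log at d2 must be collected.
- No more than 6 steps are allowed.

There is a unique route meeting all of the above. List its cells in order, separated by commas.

The budget equals the shortest possible length, so every move has to be on a shortest route through the required cells.
Route from b2: right 2 to d2, up 1 to d1, left 3 to a1 — 6 moves in all.
Check: all required cells visited; 6 ≤ 6 moves.

b2, c2, d2, d1, c1, b1, a1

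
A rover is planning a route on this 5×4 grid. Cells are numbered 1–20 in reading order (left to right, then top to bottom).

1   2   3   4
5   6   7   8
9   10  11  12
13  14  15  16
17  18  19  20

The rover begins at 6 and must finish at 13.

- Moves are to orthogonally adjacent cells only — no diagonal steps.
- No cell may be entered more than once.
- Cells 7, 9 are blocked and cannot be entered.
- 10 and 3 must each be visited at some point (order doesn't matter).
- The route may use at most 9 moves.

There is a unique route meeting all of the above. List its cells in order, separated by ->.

6 -> 2 -> 3 -> 4 -> 8 -> 12 -> 11 -> 10 -> 14 -> 13

Any route must reach 10 and 3 and still end at 13 within 9 moves, so the order of the required stops is forced.
Route from 6: up 1 to 2, right 2 to 4, down 2 to 12, left 2 to 10, down 1 to 14, left 1 to 13 — 9 moves in all.
Check: all required cells visited; 9 ≤ 9 moves.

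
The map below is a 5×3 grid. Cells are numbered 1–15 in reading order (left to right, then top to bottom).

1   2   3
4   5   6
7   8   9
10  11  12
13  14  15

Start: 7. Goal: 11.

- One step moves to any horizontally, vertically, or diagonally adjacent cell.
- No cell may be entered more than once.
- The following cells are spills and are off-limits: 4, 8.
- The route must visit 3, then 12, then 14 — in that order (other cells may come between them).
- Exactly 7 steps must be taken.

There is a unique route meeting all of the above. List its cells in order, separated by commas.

The waypoints must appear in the order 3, 12, 14, with no cell reused.
Route from 7: up-right 2 to 3, down 3 to 12, down-left 1 to 14, up 1 to 11 — 7 moves in all.
Check: order respected (3 at step 2, 12 at step 5, 14 at step 6); 7 moves as required.

7, 5, 3, 6, 9, 12, 14, 11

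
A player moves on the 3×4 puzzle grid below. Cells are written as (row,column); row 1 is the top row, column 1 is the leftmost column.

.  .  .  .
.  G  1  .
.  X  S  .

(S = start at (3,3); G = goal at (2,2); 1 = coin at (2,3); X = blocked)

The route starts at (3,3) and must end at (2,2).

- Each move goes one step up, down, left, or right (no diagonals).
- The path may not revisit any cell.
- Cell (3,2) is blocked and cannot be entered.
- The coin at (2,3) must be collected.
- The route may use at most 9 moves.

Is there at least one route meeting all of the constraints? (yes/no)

yes

One route that works: (3,3) → (2,3) → (2,2).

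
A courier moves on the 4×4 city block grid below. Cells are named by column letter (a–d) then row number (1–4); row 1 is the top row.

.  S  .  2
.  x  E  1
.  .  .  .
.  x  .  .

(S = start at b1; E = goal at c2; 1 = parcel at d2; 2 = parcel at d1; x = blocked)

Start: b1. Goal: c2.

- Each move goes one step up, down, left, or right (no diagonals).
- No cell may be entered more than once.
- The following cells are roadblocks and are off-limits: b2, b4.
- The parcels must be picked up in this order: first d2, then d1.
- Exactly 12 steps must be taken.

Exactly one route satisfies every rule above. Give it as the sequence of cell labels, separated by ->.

b1 -> a1 -> a2 -> a3 -> b3 -> c3 -> c4 -> d4 -> d3 -> d2 -> d1 -> c1 -> c2

The waypoints must appear in the order d2, d1, with no cell reused.
Route from b1: left to a1, 2× down (reaching a3), 2× right (reaching c3), down to c4, right to d4, 3× up (reaching d1), left to c1, down to c2 — 12 moves in all.
Check: order respected (1 at step 9, 2 at step 10); 12 moves as required.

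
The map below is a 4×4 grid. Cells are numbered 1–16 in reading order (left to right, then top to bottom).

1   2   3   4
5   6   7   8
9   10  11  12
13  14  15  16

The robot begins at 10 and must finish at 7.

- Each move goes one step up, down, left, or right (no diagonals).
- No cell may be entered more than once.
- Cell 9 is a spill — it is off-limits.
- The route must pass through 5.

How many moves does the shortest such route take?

Any route passes through 5 somewhere between 10 and 7. Summing Manhattan distances along the two legs (10 → 5 → 7) gives a lower bound of 2 + 2 = 4 moves.
The shortest route satisfying every rule uses 6 moves: 10 → 6 → 5 → 1 → 2 → 3 → 7.
The no-revisit rule (legs can't share cells) pushes the minimum above the 4-move bound; an exhaustive check rules out every length from 4 to 5, leaving 6 as the minimum.

6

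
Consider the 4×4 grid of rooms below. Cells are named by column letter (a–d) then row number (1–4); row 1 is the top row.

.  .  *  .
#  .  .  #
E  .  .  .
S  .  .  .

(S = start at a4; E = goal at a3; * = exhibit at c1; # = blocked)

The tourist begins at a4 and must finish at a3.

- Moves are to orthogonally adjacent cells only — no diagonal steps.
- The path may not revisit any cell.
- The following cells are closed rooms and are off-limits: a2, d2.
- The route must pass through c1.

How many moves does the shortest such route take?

9

Any route passes through c1 somewhere between a4 and a3. Summing Manhattan distances along the two legs (a4 → c1 → a3) gives a lower bound of 5 + 4 = 9 moves.
A route of 9 moves achieves this: a4 → b4 → c4 → c3 → c2 → c1 → b1 → b2 → b3 → a3.
Since 9 matches the lower bound, it is optimal.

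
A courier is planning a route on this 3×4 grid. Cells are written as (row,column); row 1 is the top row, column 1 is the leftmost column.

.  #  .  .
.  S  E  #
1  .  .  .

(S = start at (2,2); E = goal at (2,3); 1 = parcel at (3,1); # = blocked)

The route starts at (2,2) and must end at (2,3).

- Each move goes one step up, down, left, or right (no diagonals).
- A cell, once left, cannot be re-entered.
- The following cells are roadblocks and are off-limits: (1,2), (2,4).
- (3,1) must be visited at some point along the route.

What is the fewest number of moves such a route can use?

Any route passes through (3,1) somewhere between (2,2) and (2,3). Summing Manhattan distances along the two legs ((2,2) → (3,1) → (2,3)) gives a lower bound of 2 + 3 = 5 moves.
A route of 5 moves achieves this: (2,2) → (2,1) → (3,1) → (3,2) → (3,3) → (2,3).
Since 5 matches the lower bound, it is optimal.

5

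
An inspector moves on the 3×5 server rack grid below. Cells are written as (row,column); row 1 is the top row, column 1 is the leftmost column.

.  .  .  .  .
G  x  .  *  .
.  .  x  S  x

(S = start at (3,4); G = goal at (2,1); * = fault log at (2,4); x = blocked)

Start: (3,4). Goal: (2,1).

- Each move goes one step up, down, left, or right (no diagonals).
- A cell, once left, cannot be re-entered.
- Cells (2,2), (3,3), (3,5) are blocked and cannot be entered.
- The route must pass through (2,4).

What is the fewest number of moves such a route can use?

Any route passes through (2,4) somewhere between (3,4) and (2,1). Summing Manhattan distances along the two legs ((3,4) → (2,4) → (2,1)) gives a lower bound of 1 + 3 = 4 moves.
That bound ignores the blocked cells. Measuring each leg by the fewest moves that actually steer around them ((3,4)→(2,4): 1; (2,4)→(2,1): 5) raises the lower bound to 6.
A route of 6 moves exists: (3,4) → (2,4) → (1,4) → (1,3) → (1,2) → (1,1) → (2,1).
Since 6 matches that lower bound, it is optimal.

6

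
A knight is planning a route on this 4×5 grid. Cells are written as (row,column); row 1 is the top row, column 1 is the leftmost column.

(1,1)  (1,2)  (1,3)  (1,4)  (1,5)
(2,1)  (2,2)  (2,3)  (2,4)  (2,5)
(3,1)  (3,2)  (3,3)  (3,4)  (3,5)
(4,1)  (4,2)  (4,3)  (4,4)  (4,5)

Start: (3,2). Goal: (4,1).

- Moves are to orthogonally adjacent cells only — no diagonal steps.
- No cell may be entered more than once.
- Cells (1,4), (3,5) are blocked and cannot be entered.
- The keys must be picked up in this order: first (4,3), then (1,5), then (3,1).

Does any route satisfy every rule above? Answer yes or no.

no

(1,5) must be visited but has only one open neighbour ((2,5)), and it is neither the start nor the goal — the route would have to enter and leave through (2,5), re-entering it.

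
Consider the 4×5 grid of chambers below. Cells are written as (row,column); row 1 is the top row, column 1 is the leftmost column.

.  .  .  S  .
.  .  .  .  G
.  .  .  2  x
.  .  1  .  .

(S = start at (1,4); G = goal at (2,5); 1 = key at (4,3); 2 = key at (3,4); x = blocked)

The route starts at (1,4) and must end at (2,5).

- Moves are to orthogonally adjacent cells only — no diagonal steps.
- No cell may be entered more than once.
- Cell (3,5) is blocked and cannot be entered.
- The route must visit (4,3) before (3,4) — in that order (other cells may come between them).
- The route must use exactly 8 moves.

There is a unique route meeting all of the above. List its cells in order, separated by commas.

The waypoints must appear in the order (4,3), (3,4), with no cell reused.
Route from (1,4): left to (1,3), 3× down (reaching (4,3)), right to (4,4), 2× up (reaching (2,4)), right to (2,5) — 8 moves in all.
Check: order respected (1 at step 4, 2 at step 6); 8 moves as required.

(1,4), (1,3), (2,3), (3,3), (4,3), (4,4), (3,4), (2,4), (2,5)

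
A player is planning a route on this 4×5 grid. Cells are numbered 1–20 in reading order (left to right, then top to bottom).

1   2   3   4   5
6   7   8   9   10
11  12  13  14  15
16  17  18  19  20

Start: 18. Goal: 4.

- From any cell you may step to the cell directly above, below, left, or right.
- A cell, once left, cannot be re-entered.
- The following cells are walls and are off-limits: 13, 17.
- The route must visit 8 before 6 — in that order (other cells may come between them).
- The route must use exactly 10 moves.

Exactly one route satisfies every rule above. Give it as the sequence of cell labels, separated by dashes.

18 - 19 - 14 - 9 - 8 - 7 - 6 - 1 - 2 - 3 - 4

The waypoints must appear in the order 8, 6, with no cell reused.
Route from 18: right 1 to 19, up 2 to 9, left 3 to 6, up 1 to 1, right 3 to 4 — 10 moves in all.
Check: order respected (8 at step 4, 6 at step 6); 10 moves as required.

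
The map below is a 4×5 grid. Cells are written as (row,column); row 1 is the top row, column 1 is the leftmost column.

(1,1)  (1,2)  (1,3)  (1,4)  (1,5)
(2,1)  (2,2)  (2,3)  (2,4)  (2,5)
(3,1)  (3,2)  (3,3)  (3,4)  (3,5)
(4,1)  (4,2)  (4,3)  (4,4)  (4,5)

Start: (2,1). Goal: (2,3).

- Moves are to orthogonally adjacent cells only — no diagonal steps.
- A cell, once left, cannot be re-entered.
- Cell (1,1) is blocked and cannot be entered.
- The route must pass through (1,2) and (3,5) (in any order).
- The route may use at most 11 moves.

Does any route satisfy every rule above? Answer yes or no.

One route that works: (2,1) → (2,2) → (1,2) → (1,3) → (1,4) → (2,4) → (2,5) → (3,5) → (3,4) → (3,3) → (2,3).

yes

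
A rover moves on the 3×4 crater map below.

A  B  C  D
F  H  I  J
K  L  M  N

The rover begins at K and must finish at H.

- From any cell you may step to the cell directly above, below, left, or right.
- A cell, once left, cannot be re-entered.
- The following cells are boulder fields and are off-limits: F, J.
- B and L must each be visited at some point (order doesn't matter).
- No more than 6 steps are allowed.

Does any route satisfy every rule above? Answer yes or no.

One route that works: K → L → M → I → C → B → H.

yes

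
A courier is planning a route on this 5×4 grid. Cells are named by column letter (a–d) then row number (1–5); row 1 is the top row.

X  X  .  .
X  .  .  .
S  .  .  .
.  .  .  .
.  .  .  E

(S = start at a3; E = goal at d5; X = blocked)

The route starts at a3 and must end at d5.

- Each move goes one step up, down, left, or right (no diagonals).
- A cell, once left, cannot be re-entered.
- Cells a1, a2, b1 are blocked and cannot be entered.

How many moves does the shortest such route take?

The Manhattan distance from a3 to d5 is |3−5| + |1−4| = 5, so at least 5 moves are needed.
A route of 5 moves achieves this: a3 → a4 → a5 → b5 → c5 → d5.
Since 5 matches the lower bound, it is optimal.

5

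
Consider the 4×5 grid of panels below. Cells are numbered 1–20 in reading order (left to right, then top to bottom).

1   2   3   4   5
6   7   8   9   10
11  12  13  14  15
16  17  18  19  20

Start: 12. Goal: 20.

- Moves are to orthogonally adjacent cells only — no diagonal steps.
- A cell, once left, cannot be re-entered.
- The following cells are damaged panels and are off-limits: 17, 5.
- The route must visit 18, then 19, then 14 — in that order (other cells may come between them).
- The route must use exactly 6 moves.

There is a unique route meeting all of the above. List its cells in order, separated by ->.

12 -> 13 -> 18 -> 19 -> 14 -> 15 -> 20

The waypoints must appear in the order 18, 19, 14, with no cell reused.
Route from 12: right 1 to 13, down 1 to 18, right 1 to 19, up 1 to 14, right 1 to 15, down 1 to 20 — 6 moves in all.
Check: order respected (18 at step 2, 19 at step 3, 14 at step 4); 6 moves as required.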